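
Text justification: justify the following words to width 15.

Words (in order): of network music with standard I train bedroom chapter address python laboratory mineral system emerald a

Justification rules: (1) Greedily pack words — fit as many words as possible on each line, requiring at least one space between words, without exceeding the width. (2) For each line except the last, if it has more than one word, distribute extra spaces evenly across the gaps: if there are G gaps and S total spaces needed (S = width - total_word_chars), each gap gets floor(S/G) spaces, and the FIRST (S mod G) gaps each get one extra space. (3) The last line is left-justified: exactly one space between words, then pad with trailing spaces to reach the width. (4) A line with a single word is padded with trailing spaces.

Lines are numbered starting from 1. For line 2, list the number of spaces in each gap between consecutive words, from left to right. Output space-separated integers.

Line 1: ['of', 'network'] (min_width=10, slack=5)
Line 2: ['music', 'with'] (min_width=10, slack=5)
Line 3: ['standard', 'I'] (min_width=10, slack=5)
Line 4: ['train', 'bedroom'] (min_width=13, slack=2)
Line 5: ['chapter', 'address'] (min_width=15, slack=0)
Line 6: ['python'] (min_width=6, slack=9)
Line 7: ['laboratory'] (min_width=10, slack=5)
Line 8: ['mineral', 'system'] (min_width=14, slack=1)
Line 9: ['emerald', 'a'] (min_width=9, slack=6)

Answer: 6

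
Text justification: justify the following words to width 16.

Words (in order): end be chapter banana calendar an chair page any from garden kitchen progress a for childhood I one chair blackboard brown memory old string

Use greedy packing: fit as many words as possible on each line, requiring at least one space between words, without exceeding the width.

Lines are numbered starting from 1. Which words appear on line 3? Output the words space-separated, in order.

Line 1: ['end', 'be', 'chapter'] (min_width=14, slack=2)
Line 2: ['banana', 'calendar'] (min_width=15, slack=1)
Line 3: ['an', 'chair', 'page'] (min_width=13, slack=3)
Line 4: ['any', 'from', 'garden'] (min_width=15, slack=1)
Line 5: ['kitchen', 'progress'] (min_width=16, slack=0)
Line 6: ['a', 'for', 'childhood'] (min_width=15, slack=1)
Line 7: ['I', 'one', 'chair'] (min_width=11, slack=5)
Line 8: ['blackboard', 'brown'] (min_width=16, slack=0)
Line 9: ['memory', 'old'] (min_width=10, slack=6)
Line 10: ['string'] (min_width=6, slack=10)

Answer: an chair page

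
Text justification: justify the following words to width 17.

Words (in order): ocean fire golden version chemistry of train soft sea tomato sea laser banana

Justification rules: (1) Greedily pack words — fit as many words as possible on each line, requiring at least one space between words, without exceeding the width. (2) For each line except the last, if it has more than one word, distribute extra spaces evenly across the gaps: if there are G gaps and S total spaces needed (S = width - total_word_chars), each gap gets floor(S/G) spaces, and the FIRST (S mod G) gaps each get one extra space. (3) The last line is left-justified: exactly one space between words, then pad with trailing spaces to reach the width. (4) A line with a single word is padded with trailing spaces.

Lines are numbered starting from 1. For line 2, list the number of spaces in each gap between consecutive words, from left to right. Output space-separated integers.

Line 1: ['ocean', 'fire', 'golden'] (min_width=17, slack=0)
Line 2: ['version', 'chemistry'] (min_width=17, slack=0)
Line 3: ['of', 'train', 'soft', 'sea'] (min_width=17, slack=0)
Line 4: ['tomato', 'sea', 'laser'] (min_width=16, slack=1)
Line 5: ['banana'] (min_width=6, slack=11)

Answer: 1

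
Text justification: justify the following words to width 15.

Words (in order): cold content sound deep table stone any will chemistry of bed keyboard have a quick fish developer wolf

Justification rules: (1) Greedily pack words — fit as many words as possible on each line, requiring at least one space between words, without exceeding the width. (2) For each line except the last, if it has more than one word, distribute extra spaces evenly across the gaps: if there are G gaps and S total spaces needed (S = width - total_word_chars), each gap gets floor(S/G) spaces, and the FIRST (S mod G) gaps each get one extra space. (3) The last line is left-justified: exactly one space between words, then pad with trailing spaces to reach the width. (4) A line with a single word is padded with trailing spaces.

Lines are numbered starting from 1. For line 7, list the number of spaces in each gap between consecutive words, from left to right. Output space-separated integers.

Line 1: ['cold', 'content'] (min_width=12, slack=3)
Line 2: ['sound', 'deep'] (min_width=10, slack=5)
Line 3: ['table', 'stone', 'any'] (min_width=15, slack=0)
Line 4: ['will', 'chemistry'] (min_width=14, slack=1)
Line 5: ['of', 'bed', 'keyboard'] (min_width=15, slack=0)
Line 6: ['have', 'a', 'quick'] (min_width=12, slack=3)
Line 7: ['fish', 'developer'] (min_width=14, slack=1)
Line 8: ['wolf'] (min_width=4, slack=11)

Answer: 2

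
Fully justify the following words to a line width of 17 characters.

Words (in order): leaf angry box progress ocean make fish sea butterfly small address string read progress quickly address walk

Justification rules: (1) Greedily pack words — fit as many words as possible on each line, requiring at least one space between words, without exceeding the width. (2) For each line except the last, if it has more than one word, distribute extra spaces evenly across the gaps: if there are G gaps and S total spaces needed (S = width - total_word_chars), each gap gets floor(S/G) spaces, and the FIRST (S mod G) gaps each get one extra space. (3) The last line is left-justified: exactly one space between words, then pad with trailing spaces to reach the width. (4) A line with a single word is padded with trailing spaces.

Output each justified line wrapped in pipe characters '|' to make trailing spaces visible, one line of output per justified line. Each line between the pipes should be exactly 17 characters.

Line 1: ['leaf', 'angry', 'box'] (min_width=14, slack=3)
Line 2: ['progress', 'ocean'] (min_width=14, slack=3)
Line 3: ['make', 'fish', 'sea'] (min_width=13, slack=4)
Line 4: ['butterfly', 'small'] (min_width=15, slack=2)
Line 5: ['address', 'string'] (min_width=14, slack=3)
Line 6: ['read', 'progress'] (min_width=13, slack=4)
Line 7: ['quickly', 'address'] (min_width=15, slack=2)
Line 8: ['walk'] (min_width=4, slack=13)

Answer: |leaf   angry  box|
|progress    ocean|
|make   fish   sea|
|butterfly   small|
|address    string|
|read     progress|
|quickly   address|
|walk             |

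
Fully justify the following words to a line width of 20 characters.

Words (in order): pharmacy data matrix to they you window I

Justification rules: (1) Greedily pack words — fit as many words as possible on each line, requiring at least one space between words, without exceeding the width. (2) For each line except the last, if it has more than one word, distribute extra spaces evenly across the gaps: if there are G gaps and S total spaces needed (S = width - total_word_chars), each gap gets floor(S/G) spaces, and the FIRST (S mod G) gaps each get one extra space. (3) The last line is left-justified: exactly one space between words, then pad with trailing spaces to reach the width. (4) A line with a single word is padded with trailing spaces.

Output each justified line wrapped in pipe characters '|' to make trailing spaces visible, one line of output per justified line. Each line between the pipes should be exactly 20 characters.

Answer: |pharmacy data matrix|
|to they you window I|

Derivation:
Line 1: ['pharmacy', 'data', 'matrix'] (min_width=20, slack=0)
Line 2: ['to', 'they', 'you', 'window', 'I'] (min_width=20, slack=0)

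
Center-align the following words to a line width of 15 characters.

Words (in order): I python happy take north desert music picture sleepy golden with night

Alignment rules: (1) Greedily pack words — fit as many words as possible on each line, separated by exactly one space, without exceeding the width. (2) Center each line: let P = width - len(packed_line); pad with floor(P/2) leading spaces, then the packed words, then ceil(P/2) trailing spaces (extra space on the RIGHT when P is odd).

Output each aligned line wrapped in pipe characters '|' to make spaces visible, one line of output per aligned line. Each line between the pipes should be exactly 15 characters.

Answer: |I python happy |
|  take north   |
| desert music  |
|picture sleepy |
|  golden with  |
|     night     |

Derivation:
Line 1: ['I', 'python', 'happy'] (min_width=14, slack=1)
Line 2: ['take', 'north'] (min_width=10, slack=5)
Line 3: ['desert', 'music'] (min_width=12, slack=3)
Line 4: ['picture', 'sleepy'] (min_width=14, slack=1)
Line 5: ['golden', 'with'] (min_width=11, slack=4)
Line 6: ['night'] (min_width=5, slack=10)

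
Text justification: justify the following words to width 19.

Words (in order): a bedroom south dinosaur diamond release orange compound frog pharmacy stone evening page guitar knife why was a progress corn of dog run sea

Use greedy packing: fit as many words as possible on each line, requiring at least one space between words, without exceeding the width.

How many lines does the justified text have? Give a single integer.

Answer: 9

Derivation:
Line 1: ['a', 'bedroom', 'south'] (min_width=15, slack=4)
Line 2: ['dinosaur', 'diamond'] (min_width=16, slack=3)
Line 3: ['release', 'orange'] (min_width=14, slack=5)
Line 4: ['compound', 'frog'] (min_width=13, slack=6)
Line 5: ['pharmacy', 'stone'] (min_width=14, slack=5)
Line 6: ['evening', 'page', 'guitar'] (min_width=19, slack=0)
Line 7: ['knife', 'why', 'was', 'a'] (min_width=15, slack=4)
Line 8: ['progress', 'corn', 'of'] (min_width=16, slack=3)
Line 9: ['dog', 'run', 'sea'] (min_width=11, slack=8)
Total lines: 9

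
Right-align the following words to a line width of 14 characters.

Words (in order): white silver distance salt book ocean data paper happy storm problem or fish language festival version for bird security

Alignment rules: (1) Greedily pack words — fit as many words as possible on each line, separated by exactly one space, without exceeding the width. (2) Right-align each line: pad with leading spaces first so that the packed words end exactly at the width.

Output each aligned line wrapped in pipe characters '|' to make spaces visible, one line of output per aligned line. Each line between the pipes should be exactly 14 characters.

Line 1: ['white', 'silver'] (min_width=12, slack=2)
Line 2: ['distance', 'salt'] (min_width=13, slack=1)
Line 3: ['book', 'ocean'] (min_width=10, slack=4)
Line 4: ['data', 'paper'] (min_width=10, slack=4)
Line 5: ['happy', 'storm'] (min_width=11, slack=3)
Line 6: ['problem', 'or'] (min_width=10, slack=4)
Line 7: ['fish', 'language'] (min_width=13, slack=1)
Line 8: ['festival'] (min_width=8, slack=6)
Line 9: ['version', 'for'] (min_width=11, slack=3)
Line 10: ['bird', 'security'] (min_width=13, slack=1)

Answer: |  white silver|
| distance salt|
|    book ocean|
|    data paper|
|   happy storm|
|    problem or|
| fish language|
|      festival|
|   version for|
| bird security|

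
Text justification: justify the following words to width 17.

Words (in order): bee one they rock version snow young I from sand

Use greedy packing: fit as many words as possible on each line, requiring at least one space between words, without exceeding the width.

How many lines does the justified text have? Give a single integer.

Line 1: ['bee', 'one', 'they', 'rock'] (min_width=17, slack=0)
Line 2: ['version', 'snow'] (min_width=12, slack=5)
Line 3: ['young', 'I', 'from', 'sand'] (min_width=17, slack=0)
Total lines: 3

Answer: 3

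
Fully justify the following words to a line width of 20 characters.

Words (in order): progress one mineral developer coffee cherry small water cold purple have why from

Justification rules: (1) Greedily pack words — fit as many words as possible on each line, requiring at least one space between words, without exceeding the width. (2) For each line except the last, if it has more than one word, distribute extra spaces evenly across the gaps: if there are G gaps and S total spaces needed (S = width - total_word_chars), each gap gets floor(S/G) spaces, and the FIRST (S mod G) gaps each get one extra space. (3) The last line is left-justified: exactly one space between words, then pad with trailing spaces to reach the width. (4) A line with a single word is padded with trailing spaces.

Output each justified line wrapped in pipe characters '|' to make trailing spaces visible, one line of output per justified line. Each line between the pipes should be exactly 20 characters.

Line 1: ['progress', 'one', 'mineral'] (min_width=20, slack=0)
Line 2: ['developer', 'coffee'] (min_width=16, slack=4)
Line 3: ['cherry', 'small', 'water'] (min_width=18, slack=2)
Line 4: ['cold', 'purple', 'have', 'why'] (min_width=20, slack=0)
Line 5: ['from'] (min_width=4, slack=16)

Answer: |progress one mineral|
|developer     coffee|
|cherry  small  water|
|cold purple have why|
|from                |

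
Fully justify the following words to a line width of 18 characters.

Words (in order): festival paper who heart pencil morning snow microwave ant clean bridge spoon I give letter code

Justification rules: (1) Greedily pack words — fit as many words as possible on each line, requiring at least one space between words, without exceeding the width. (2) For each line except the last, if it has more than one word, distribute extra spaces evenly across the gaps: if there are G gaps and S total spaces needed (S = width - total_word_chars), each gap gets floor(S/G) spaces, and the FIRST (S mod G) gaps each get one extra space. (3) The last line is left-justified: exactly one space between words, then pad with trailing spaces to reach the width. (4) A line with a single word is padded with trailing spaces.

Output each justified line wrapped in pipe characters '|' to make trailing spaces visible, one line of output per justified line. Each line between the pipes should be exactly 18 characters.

Line 1: ['festival', 'paper', 'who'] (min_width=18, slack=0)
Line 2: ['heart', 'pencil'] (min_width=12, slack=6)
Line 3: ['morning', 'snow'] (min_width=12, slack=6)
Line 4: ['microwave', 'ant'] (min_width=13, slack=5)
Line 5: ['clean', 'bridge', 'spoon'] (min_width=18, slack=0)
Line 6: ['I', 'give', 'letter', 'code'] (min_width=18, slack=0)

Answer: |festival paper who|
|heart       pencil|
|morning       snow|
|microwave      ant|
|clean bridge spoon|
|I give letter code|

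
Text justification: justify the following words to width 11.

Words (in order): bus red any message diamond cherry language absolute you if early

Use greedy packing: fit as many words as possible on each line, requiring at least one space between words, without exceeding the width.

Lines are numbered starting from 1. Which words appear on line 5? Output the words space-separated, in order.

Answer: language

Derivation:
Line 1: ['bus', 'red', 'any'] (min_width=11, slack=0)
Line 2: ['message'] (min_width=7, slack=4)
Line 3: ['diamond'] (min_width=7, slack=4)
Line 4: ['cherry'] (min_width=6, slack=5)
Line 5: ['language'] (min_width=8, slack=3)
Line 6: ['absolute'] (min_width=8, slack=3)
Line 7: ['you', 'if'] (min_width=6, slack=5)
Line 8: ['early'] (min_width=5, slack=6)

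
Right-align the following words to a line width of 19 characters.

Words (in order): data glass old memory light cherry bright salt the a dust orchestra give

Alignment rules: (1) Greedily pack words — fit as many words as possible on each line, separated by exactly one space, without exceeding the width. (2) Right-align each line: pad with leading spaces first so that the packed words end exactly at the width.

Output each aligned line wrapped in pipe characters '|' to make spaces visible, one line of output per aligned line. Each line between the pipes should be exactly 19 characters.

Answer: |     data glass old|
|memory light cherry|
|  bright salt the a|
|dust orchestra give|

Derivation:
Line 1: ['data', 'glass', 'old'] (min_width=14, slack=5)
Line 2: ['memory', 'light', 'cherry'] (min_width=19, slack=0)
Line 3: ['bright', 'salt', 'the', 'a'] (min_width=17, slack=2)
Line 4: ['dust', 'orchestra', 'give'] (min_width=19, slack=0)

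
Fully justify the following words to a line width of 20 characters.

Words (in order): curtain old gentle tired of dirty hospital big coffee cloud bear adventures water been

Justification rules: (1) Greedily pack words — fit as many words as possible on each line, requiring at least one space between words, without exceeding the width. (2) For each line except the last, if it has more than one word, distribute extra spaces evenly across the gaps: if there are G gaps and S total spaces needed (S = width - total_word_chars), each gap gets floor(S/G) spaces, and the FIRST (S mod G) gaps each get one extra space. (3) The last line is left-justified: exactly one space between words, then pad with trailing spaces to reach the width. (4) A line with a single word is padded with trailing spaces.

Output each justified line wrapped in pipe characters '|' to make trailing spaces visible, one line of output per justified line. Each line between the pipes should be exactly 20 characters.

Line 1: ['curtain', 'old', 'gentle'] (min_width=18, slack=2)
Line 2: ['tired', 'of', 'dirty'] (min_width=14, slack=6)
Line 3: ['hospital', 'big', 'coffee'] (min_width=19, slack=1)
Line 4: ['cloud', 'bear'] (min_width=10, slack=10)
Line 5: ['adventures', 'water'] (min_width=16, slack=4)
Line 6: ['been'] (min_width=4, slack=16)

Answer: |curtain  old  gentle|
|tired    of    dirty|
|hospital  big coffee|
|cloud           bear|
|adventures     water|
|been                |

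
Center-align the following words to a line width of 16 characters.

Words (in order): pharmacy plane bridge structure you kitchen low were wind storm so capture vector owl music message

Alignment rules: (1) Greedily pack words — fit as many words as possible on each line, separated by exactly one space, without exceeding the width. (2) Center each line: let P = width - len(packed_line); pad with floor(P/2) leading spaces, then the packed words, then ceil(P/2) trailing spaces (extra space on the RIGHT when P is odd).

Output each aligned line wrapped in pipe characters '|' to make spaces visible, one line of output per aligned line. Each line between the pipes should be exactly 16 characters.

Answer: | pharmacy plane |
|bridge structure|
|you kitchen low |
|were wind storm |
|   so capture   |
|vector owl music|
|    message     |

Derivation:
Line 1: ['pharmacy', 'plane'] (min_width=14, slack=2)
Line 2: ['bridge', 'structure'] (min_width=16, slack=0)
Line 3: ['you', 'kitchen', 'low'] (min_width=15, slack=1)
Line 4: ['were', 'wind', 'storm'] (min_width=15, slack=1)
Line 5: ['so', 'capture'] (min_width=10, slack=6)
Line 6: ['vector', 'owl', 'music'] (min_width=16, slack=0)
Line 7: ['message'] (min_width=7, slack=9)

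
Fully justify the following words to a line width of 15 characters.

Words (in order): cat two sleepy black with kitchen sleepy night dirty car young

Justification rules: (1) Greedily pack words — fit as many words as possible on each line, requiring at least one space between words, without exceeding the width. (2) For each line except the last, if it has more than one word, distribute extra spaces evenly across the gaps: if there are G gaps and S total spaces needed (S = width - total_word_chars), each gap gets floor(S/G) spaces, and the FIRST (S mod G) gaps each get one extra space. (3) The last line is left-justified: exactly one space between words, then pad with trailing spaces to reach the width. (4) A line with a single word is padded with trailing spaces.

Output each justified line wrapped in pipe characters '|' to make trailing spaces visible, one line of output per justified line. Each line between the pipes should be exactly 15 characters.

Answer: |cat  two sleepy|
|black      with|
|kitchen  sleepy|
|night dirty car|
|young          |

Derivation:
Line 1: ['cat', 'two', 'sleepy'] (min_width=14, slack=1)
Line 2: ['black', 'with'] (min_width=10, slack=5)
Line 3: ['kitchen', 'sleepy'] (min_width=14, slack=1)
Line 4: ['night', 'dirty', 'car'] (min_width=15, slack=0)
Line 5: ['young'] (min_width=5, slack=10)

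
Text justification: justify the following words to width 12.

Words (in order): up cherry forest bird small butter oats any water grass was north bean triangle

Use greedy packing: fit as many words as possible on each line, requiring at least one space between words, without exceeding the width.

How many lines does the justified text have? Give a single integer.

Line 1: ['up', 'cherry'] (min_width=9, slack=3)
Line 2: ['forest', 'bird'] (min_width=11, slack=1)
Line 3: ['small', 'butter'] (min_width=12, slack=0)
Line 4: ['oats', 'any'] (min_width=8, slack=4)
Line 5: ['water', 'grass'] (min_width=11, slack=1)
Line 6: ['was', 'north'] (min_width=9, slack=3)
Line 7: ['bean'] (min_width=4, slack=8)
Line 8: ['triangle'] (min_width=8, slack=4)
Total lines: 8

Answer: 8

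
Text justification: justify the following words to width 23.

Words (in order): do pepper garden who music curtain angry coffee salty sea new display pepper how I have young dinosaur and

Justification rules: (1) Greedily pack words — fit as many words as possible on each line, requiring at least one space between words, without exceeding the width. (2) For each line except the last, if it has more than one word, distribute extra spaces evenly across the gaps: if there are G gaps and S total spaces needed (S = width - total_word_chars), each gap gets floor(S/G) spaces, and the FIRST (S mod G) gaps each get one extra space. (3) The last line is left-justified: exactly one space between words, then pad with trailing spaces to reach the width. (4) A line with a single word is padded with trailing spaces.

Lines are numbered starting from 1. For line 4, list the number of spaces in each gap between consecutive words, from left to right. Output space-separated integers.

Answer: 2 2 2

Derivation:
Line 1: ['do', 'pepper', 'garden', 'who'] (min_width=20, slack=3)
Line 2: ['music', 'curtain', 'angry'] (min_width=19, slack=4)
Line 3: ['coffee', 'salty', 'sea', 'new'] (min_width=20, slack=3)
Line 4: ['display', 'pepper', 'how', 'I'] (min_width=20, slack=3)
Line 5: ['have', 'young', 'dinosaur', 'and'] (min_width=23, slack=0)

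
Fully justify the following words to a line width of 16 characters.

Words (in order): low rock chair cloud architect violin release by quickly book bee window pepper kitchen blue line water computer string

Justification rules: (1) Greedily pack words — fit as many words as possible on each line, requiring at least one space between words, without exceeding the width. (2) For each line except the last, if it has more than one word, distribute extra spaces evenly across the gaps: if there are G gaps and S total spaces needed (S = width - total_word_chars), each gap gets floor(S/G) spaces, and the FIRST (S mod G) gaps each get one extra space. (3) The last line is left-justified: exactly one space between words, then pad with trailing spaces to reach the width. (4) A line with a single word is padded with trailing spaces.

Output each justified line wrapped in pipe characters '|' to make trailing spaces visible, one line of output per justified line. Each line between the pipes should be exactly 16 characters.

Answer: |low  rock  chair|
|cloud  architect|
|violin   release|
|by  quickly book|
|bee       window|
|pepper   kitchen|
|blue  line water|
|computer string |

Derivation:
Line 1: ['low', 'rock', 'chair'] (min_width=14, slack=2)
Line 2: ['cloud', 'architect'] (min_width=15, slack=1)
Line 3: ['violin', 'release'] (min_width=14, slack=2)
Line 4: ['by', 'quickly', 'book'] (min_width=15, slack=1)
Line 5: ['bee', 'window'] (min_width=10, slack=6)
Line 6: ['pepper', 'kitchen'] (min_width=14, slack=2)
Line 7: ['blue', 'line', 'water'] (min_width=15, slack=1)
Line 8: ['computer', 'string'] (min_width=15, slack=1)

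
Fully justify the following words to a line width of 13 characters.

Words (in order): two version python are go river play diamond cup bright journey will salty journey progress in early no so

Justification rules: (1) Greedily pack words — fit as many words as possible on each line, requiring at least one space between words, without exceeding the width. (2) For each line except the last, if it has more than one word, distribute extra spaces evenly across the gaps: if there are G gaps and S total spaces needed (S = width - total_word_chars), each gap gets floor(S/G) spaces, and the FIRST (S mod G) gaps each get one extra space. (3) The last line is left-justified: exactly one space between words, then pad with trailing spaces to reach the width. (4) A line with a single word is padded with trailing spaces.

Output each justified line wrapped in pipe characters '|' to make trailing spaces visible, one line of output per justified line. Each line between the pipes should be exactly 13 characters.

Line 1: ['two', 'version'] (min_width=11, slack=2)
Line 2: ['python', 'are', 'go'] (min_width=13, slack=0)
Line 3: ['river', 'play'] (min_width=10, slack=3)
Line 4: ['diamond', 'cup'] (min_width=11, slack=2)
Line 5: ['bright'] (min_width=6, slack=7)
Line 6: ['journey', 'will'] (min_width=12, slack=1)
Line 7: ['salty', 'journey'] (min_width=13, slack=0)
Line 8: ['progress', 'in'] (min_width=11, slack=2)
Line 9: ['early', 'no', 'so'] (min_width=11, slack=2)

Answer: |two   version|
|python are go|
|river    play|
|diamond   cup|
|bright       |
|journey  will|
|salty journey|
|progress   in|
|early no so  |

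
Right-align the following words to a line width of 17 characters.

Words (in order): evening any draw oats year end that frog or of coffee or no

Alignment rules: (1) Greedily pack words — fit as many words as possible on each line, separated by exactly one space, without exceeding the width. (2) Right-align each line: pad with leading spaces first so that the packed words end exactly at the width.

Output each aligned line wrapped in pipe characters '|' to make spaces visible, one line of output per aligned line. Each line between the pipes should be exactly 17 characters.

Line 1: ['evening', 'any', 'draw'] (min_width=16, slack=1)
Line 2: ['oats', 'year', 'end'] (min_width=13, slack=4)
Line 3: ['that', 'frog', 'or', 'of'] (min_width=15, slack=2)
Line 4: ['coffee', 'or', 'no'] (min_width=12, slack=5)

Answer: | evening any draw|
|    oats year end|
|  that frog or of|
|     coffee or no|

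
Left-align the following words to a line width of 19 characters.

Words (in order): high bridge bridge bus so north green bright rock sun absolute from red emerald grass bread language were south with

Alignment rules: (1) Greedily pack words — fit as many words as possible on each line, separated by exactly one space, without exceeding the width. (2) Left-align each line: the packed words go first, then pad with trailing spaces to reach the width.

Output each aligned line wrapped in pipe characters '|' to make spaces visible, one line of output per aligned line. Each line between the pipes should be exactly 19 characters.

Answer: |high bridge bridge |
|bus so north green |
|bright rock sun    |
|absolute from red  |
|emerald grass bread|
|language were south|
|with               |

Derivation:
Line 1: ['high', 'bridge', 'bridge'] (min_width=18, slack=1)
Line 2: ['bus', 'so', 'north', 'green'] (min_width=18, slack=1)
Line 3: ['bright', 'rock', 'sun'] (min_width=15, slack=4)
Line 4: ['absolute', 'from', 'red'] (min_width=17, slack=2)
Line 5: ['emerald', 'grass', 'bread'] (min_width=19, slack=0)
Line 6: ['language', 'were', 'south'] (min_width=19, slack=0)
Line 7: ['with'] (min_width=4, slack=15)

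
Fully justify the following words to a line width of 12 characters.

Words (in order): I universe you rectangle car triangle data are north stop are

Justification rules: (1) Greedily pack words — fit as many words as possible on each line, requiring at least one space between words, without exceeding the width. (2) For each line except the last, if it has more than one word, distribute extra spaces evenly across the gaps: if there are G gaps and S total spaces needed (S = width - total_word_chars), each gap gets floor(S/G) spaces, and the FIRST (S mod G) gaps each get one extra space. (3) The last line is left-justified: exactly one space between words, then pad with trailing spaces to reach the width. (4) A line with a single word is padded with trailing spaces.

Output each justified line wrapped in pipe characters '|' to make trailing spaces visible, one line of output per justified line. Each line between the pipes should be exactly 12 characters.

Answer: |I   universe|
|you         |
|rectangle   |
|car triangle|
|data     are|
|north   stop|
|are         |

Derivation:
Line 1: ['I', 'universe'] (min_width=10, slack=2)
Line 2: ['you'] (min_width=3, slack=9)
Line 3: ['rectangle'] (min_width=9, slack=3)
Line 4: ['car', 'triangle'] (min_width=12, slack=0)
Line 5: ['data', 'are'] (min_width=8, slack=4)
Line 6: ['north', 'stop'] (min_width=10, slack=2)
Line 7: ['are'] (min_width=3, slack=9)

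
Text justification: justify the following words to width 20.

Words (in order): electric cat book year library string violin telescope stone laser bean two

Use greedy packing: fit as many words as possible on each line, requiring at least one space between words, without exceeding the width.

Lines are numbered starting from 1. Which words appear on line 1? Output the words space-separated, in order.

Answer: electric cat book

Derivation:
Line 1: ['electric', 'cat', 'book'] (min_width=17, slack=3)
Line 2: ['year', 'library', 'string'] (min_width=19, slack=1)
Line 3: ['violin', 'telescope'] (min_width=16, slack=4)
Line 4: ['stone', 'laser', 'bean', 'two'] (min_width=20, slack=0)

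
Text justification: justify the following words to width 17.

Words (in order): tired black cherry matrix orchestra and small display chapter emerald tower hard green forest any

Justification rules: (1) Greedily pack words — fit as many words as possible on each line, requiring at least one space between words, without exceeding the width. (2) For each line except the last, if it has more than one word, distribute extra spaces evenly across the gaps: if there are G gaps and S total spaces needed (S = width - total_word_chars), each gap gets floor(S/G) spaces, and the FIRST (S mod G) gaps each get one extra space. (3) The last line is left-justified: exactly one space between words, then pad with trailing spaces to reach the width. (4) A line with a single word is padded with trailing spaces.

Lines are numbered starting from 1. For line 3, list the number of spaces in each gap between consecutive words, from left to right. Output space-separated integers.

Line 1: ['tired', 'black'] (min_width=11, slack=6)
Line 2: ['cherry', 'matrix'] (min_width=13, slack=4)
Line 3: ['orchestra', 'and'] (min_width=13, slack=4)
Line 4: ['small', 'display'] (min_width=13, slack=4)
Line 5: ['chapter', 'emerald'] (min_width=15, slack=2)
Line 6: ['tower', 'hard', 'green'] (min_width=16, slack=1)
Line 7: ['forest', 'any'] (min_width=10, slack=7)

Answer: 5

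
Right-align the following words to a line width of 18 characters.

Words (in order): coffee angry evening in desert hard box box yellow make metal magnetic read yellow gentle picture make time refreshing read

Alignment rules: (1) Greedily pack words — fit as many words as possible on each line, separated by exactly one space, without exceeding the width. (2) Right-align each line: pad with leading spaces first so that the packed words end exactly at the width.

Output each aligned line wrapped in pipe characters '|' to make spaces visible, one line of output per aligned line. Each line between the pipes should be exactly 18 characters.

Line 1: ['coffee', 'angry'] (min_width=12, slack=6)
Line 2: ['evening', 'in', 'desert'] (min_width=17, slack=1)
Line 3: ['hard', 'box', 'box'] (min_width=12, slack=6)
Line 4: ['yellow', 'make', 'metal'] (min_width=17, slack=1)
Line 5: ['magnetic', 'read'] (min_width=13, slack=5)
Line 6: ['yellow', 'gentle'] (min_width=13, slack=5)
Line 7: ['picture', 'make', 'time'] (min_width=17, slack=1)
Line 8: ['refreshing', 'read'] (min_width=15, slack=3)

Answer: |      coffee angry|
| evening in desert|
|      hard box box|
| yellow make metal|
|     magnetic read|
|     yellow gentle|
| picture make time|
|   refreshing read|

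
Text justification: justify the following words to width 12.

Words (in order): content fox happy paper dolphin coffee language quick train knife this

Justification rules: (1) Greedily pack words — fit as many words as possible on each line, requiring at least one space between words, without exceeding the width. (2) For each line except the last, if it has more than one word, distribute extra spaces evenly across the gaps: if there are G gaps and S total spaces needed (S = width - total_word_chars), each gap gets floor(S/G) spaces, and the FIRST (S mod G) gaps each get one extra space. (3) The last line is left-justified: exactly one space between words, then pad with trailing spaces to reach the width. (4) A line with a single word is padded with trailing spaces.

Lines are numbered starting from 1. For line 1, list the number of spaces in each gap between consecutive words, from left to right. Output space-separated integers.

Answer: 2

Derivation:
Line 1: ['content', 'fox'] (min_width=11, slack=1)
Line 2: ['happy', 'paper'] (min_width=11, slack=1)
Line 3: ['dolphin'] (min_width=7, slack=5)
Line 4: ['coffee'] (min_width=6, slack=6)
Line 5: ['language'] (min_width=8, slack=4)
Line 6: ['quick', 'train'] (min_width=11, slack=1)
Line 7: ['knife', 'this'] (min_width=10, slack=2)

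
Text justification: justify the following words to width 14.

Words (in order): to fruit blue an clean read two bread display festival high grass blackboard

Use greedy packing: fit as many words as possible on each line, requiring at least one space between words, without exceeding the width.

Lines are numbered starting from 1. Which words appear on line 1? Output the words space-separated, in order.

Answer: to fruit blue

Derivation:
Line 1: ['to', 'fruit', 'blue'] (min_width=13, slack=1)
Line 2: ['an', 'clean', 'read'] (min_width=13, slack=1)
Line 3: ['two', 'bread'] (min_width=9, slack=5)
Line 4: ['display'] (min_width=7, slack=7)
Line 5: ['festival', 'high'] (min_width=13, slack=1)
Line 6: ['grass'] (min_width=5, slack=9)
Line 7: ['blackboard'] (min_width=10, slack=4)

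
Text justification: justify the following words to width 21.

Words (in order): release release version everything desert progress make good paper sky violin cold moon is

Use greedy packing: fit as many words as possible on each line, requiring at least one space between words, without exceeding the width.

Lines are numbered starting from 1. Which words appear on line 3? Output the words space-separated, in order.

Line 1: ['release', 'release'] (min_width=15, slack=6)
Line 2: ['version', 'everything'] (min_width=18, slack=3)
Line 3: ['desert', 'progress', 'make'] (min_width=20, slack=1)
Line 4: ['good', 'paper', 'sky', 'violin'] (min_width=21, slack=0)
Line 5: ['cold', 'moon', 'is'] (min_width=12, slack=9)

Answer: desert progress make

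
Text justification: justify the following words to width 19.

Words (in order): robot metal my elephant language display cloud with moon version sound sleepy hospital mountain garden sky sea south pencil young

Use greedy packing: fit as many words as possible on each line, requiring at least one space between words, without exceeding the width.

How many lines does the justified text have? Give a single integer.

Line 1: ['robot', 'metal', 'my'] (min_width=14, slack=5)
Line 2: ['elephant', 'language'] (min_width=17, slack=2)
Line 3: ['display', 'cloud', 'with'] (min_width=18, slack=1)
Line 4: ['moon', 'version', 'sound'] (min_width=18, slack=1)
Line 5: ['sleepy', 'hospital'] (min_width=15, slack=4)
Line 6: ['mountain', 'garden', 'sky'] (min_width=19, slack=0)
Line 7: ['sea', 'south', 'pencil'] (min_width=16, slack=3)
Line 8: ['young'] (min_width=5, slack=14)
Total lines: 8

Answer: 8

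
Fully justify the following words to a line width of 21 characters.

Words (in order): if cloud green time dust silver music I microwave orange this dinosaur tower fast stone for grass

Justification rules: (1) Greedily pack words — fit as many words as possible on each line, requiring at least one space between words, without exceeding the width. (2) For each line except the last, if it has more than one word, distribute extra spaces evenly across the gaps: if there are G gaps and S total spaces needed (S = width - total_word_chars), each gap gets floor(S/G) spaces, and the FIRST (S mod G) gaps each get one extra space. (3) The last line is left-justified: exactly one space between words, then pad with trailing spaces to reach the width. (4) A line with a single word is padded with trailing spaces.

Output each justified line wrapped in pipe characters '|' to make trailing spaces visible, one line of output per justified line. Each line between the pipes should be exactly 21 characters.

Line 1: ['if', 'cloud', 'green', 'time'] (min_width=19, slack=2)
Line 2: ['dust', 'silver', 'music', 'I'] (min_width=19, slack=2)
Line 3: ['microwave', 'orange', 'this'] (min_width=21, slack=0)
Line 4: ['dinosaur', 'tower', 'fast'] (min_width=19, slack=2)
Line 5: ['stone', 'for', 'grass'] (min_width=15, slack=6)

Answer: |if  cloud  green time|
|dust  silver  music I|
|microwave orange this|
|dinosaur  tower  fast|
|stone for grass      |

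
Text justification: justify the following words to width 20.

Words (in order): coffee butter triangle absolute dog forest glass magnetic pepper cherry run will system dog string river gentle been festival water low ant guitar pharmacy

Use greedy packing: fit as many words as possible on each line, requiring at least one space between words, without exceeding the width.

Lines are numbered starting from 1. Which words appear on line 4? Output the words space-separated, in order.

Answer: magnetic pepper

Derivation:
Line 1: ['coffee', 'butter'] (min_width=13, slack=7)
Line 2: ['triangle', 'absolute'] (min_width=17, slack=3)
Line 3: ['dog', 'forest', 'glass'] (min_width=16, slack=4)
Line 4: ['magnetic', 'pepper'] (min_width=15, slack=5)
Line 5: ['cherry', 'run', 'will'] (min_width=15, slack=5)
Line 6: ['system', 'dog', 'string'] (min_width=17, slack=3)
Line 7: ['river', 'gentle', 'been'] (min_width=17, slack=3)
Line 8: ['festival', 'water', 'low'] (min_width=18, slack=2)
Line 9: ['ant', 'guitar', 'pharmacy'] (min_width=19, slack=1)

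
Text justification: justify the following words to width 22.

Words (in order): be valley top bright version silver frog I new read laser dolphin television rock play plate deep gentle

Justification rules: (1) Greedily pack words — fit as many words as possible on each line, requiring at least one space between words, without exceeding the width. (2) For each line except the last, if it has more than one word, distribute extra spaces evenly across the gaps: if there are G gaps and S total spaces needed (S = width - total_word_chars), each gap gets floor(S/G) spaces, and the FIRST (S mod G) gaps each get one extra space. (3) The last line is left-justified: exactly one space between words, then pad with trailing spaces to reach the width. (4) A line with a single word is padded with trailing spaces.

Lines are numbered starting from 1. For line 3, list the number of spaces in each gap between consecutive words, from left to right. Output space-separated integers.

Line 1: ['be', 'valley', 'top', 'bright'] (min_width=20, slack=2)
Line 2: ['version', 'silver', 'frog', 'I'] (min_width=21, slack=1)
Line 3: ['new', 'read', 'laser', 'dolphin'] (min_width=22, slack=0)
Line 4: ['television', 'rock', 'play'] (min_width=20, slack=2)
Line 5: ['plate', 'deep', 'gentle'] (min_width=17, slack=5)

Answer: 1 1 1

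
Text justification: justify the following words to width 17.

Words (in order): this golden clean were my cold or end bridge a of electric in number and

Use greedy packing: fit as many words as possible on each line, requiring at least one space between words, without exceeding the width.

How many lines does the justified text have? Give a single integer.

Answer: 5

Derivation:
Line 1: ['this', 'golden', 'clean'] (min_width=17, slack=0)
Line 2: ['were', 'my', 'cold', 'or'] (min_width=15, slack=2)
Line 3: ['end', 'bridge', 'a', 'of'] (min_width=15, slack=2)
Line 4: ['electric', 'in'] (min_width=11, slack=6)
Line 5: ['number', 'and'] (min_width=10, slack=7)
Total lines: 5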